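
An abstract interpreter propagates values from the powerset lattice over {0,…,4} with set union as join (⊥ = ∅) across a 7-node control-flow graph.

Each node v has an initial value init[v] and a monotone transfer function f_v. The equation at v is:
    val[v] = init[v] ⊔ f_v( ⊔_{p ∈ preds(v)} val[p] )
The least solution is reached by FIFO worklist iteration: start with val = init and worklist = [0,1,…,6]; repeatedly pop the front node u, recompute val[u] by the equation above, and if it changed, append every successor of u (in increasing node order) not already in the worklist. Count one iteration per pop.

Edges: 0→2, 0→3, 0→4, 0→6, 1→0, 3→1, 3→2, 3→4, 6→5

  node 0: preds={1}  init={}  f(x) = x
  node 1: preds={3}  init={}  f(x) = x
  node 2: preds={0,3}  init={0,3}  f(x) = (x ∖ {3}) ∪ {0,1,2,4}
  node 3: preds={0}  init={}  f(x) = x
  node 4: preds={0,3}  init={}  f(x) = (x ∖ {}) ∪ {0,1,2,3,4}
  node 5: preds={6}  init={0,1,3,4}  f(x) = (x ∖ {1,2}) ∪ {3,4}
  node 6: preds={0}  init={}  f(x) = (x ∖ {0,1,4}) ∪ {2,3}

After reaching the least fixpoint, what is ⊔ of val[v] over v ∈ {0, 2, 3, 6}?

{0,1,2,3,4}

Iteration log — 8 steps:
  step 1. node 0  ⊔preds={}  new={}  stable
  step 2. node 1  ⊔preds={}  new={}  stable
  step 3. node 2  ⊔preds={}  new={0,1,2,3,4}  old={0,3}  +wl: 
  step 4. node 3  ⊔preds={}  new={}  stable
  step 5. node 4  ⊔preds={}  new={0,1,2,3,4}  old={}  +wl: 
  step 6. node 5  ⊔preds={}  new={0,1,3,4}  stable
  step 7. node 6  ⊔preds={}  new={2,3}  old={}  +wl: 5
  step 8. node 5  ⊔preds={2,3}  new={0,1,3,4}  stable

Least fixpoint reached:
  node 0: {}
  node 1: {}
  node 2: {0,1,2,3,4}
  node 3: {}
  node 4: {0,1,2,3,4}
  node 5: {0,1,3,4}
  node 6: {2,3}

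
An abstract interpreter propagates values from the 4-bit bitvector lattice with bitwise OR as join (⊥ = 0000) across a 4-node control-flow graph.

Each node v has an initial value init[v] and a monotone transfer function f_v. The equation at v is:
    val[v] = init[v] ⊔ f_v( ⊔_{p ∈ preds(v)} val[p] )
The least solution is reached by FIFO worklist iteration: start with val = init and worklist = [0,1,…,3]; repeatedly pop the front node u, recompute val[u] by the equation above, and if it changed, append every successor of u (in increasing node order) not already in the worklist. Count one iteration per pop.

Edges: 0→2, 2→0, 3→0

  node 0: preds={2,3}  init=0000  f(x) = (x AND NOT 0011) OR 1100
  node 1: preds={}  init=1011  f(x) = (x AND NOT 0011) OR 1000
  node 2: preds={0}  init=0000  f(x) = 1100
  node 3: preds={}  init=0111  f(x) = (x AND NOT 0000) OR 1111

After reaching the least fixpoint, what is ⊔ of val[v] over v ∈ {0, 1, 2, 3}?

1111

Worklist (5 pops):
  #1 pop 0: in=0111 → 1100 (was 0000); enqueue []
  #2 pop 1: in=0000 → 1011 (no change)
  #3 pop 2: in=1100 → 1100 (was 0000); enqueue [0]
  #4 pop 3: in=0000 → 1111 (was 0111); enqueue []
  #5 pop 0: in=1111 → 1100 (no change)

Fixpoint:
  val[0] = 1100
  val[1] = 1011
  val[2] = 1100
  val[3] = 1111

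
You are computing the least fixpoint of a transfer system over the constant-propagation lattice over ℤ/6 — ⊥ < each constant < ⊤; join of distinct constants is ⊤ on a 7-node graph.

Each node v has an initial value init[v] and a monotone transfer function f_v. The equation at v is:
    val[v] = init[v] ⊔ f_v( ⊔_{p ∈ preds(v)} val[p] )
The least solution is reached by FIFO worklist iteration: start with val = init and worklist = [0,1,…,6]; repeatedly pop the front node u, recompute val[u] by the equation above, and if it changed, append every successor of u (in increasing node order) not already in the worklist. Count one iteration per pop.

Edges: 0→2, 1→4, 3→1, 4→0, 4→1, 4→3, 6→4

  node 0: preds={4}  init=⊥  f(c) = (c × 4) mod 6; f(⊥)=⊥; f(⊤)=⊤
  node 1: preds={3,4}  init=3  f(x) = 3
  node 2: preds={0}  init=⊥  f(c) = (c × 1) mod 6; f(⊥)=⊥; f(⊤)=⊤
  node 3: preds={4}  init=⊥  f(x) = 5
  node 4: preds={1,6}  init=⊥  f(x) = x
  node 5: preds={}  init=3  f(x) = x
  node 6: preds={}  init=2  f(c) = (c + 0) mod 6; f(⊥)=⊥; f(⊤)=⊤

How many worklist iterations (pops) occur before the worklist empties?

11

Trace (11 dequeues):
  [1] u=0 | in ⊥ | out ⊥ | ==
  [2] u=1 | in ⊥ | out 3 | ==
  [3] u=2 | in ⊥ | out ⊥ | ==
  [4] u=3 | in ⊥ | out 5 | prev ⊥ | push {1}
  [5] u=4 | in ⊤ | out ⊤ | prev ⊥ | push {0,3}
  [6] u=5 | in ⊥ | out 3 | ==
  [7] u=6 | in ⊥ | out 2 | ==
  [8] u=1 | in ⊤ | out 3 | ==
  [9] u=0 | in ⊤ | out ⊤ | prev ⊥ | push {2}
  [10] u=3 | in ⊤ | out 5 | ==
  [11] u=2 | in ⊤ | out ⊤ | prev ⊥ | push {}

Converged values:
  [0] ⊤
  [1] 3
  [2] ⊤
  [3] 5
  [4] ⊤
  [5] 3
  [6] 2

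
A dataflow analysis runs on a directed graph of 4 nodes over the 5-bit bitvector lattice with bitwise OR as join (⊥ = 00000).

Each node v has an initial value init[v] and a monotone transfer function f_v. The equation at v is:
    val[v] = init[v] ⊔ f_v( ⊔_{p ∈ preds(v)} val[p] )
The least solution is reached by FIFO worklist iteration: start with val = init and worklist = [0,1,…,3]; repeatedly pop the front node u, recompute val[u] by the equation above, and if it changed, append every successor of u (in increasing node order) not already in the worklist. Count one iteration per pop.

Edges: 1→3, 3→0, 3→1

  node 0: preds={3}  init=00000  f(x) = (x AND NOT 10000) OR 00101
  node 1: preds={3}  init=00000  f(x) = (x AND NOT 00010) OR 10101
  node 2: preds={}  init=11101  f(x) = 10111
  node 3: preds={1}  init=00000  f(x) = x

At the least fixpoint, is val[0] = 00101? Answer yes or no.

Worklist (6 pops):
  #1 pop 0: in=00000 → 00101 (was 00000); enqueue []
  #2 pop 1: in=00000 → 10101 (was 00000); enqueue []
  #3 pop 2: in=00000 → 11111 (was 11101); enqueue []
  #4 pop 3: in=10101 → 10101 (was 00000); enqueue [0,1]
  #5 pop 0: in=10101 → 00101 (no change)
  #6 pop 1: in=10101 → 10101 (no change)

Fixpoint:
  val[0] = 00101
  val[1] = 10101
  val[2] = 11111
  val[3] = 10101

yes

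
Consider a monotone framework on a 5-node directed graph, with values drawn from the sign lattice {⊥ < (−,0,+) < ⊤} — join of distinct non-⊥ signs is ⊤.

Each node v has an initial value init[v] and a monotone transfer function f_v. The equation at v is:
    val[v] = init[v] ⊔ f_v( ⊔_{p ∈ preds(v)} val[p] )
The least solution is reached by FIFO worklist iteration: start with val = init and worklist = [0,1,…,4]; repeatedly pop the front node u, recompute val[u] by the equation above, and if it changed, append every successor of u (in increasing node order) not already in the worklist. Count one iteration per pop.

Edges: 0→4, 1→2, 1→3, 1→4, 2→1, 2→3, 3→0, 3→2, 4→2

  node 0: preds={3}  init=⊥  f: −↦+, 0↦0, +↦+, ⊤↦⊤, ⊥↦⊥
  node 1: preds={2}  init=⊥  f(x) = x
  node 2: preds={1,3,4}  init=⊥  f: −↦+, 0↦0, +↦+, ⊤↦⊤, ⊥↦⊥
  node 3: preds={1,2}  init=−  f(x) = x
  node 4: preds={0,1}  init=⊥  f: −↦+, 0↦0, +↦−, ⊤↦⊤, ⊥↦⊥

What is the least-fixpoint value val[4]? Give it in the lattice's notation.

⊤

Worklist (14 pops):
  #1 pop 0: in=− → + (was ⊥); enqueue []
  #2 pop 1: in=⊥ → ⊥ (no change)
  #3 pop 2: in=− → + (was ⊥); enqueue [1]
  #4 pop 3: in=+ → ⊤ (was −); enqueue [0,2]
  #5 pop 4: in=+ → − (was ⊥); enqueue []
  #6 pop 1: in=+ → + (was ⊥); enqueue [3,4]
  #7 pop 0: in=⊤ → ⊤ (was +); enqueue []
  #8 pop 2: in=⊤ → ⊤ (was +); enqueue [1]
  #9 pop 3: in=⊤ → ⊤ (no change)
  #10 pop 4: in=⊤ → ⊤ (was −); enqueue [2]
  #11 pop 1: in=⊤ → ⊤ (was +); enqueue [3,4]
  #12 pop 2: in=⊤ → ⊤ (no change)
  #13 pop 3: in=⊤ → ⊤ (no change)
  #14 pop 4: in=⊤ → ⊤ (no change)

Fixpoint:
  val[0] = ⊤
  val[1] = ⊤
  val[2] = ⊤
  val[3] = ⊤
  val[4] = ⊤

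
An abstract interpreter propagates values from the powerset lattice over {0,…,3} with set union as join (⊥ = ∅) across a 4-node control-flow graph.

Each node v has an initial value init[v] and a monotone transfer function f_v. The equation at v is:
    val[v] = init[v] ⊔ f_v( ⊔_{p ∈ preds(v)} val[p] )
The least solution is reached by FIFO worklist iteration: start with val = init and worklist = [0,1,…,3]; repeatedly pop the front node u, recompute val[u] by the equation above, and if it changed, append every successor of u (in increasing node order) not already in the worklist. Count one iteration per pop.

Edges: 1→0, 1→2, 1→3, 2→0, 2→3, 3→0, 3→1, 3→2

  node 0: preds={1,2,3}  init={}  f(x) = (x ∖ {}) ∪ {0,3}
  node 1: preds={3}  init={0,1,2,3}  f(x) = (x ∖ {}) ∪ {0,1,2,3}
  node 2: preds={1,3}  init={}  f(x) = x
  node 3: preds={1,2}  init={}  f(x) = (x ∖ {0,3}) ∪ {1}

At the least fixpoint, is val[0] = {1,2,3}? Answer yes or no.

Trace (7 dequeues):
  [1] u=0 | in {0,1,2,3} | out {0,1,2,3} | prev {} | push {}
  [2] u=1 | in {} | out {0,1,2,3} | ==
  [3] u=2 | in {0,1,2,3} | out {0,1,2,3} | prev {} | push {0}
  [4] u=3 | in {0,1,2,3} | out {1,2} | prev {} | push {1,2}
  [5] u=0 | in {0,1,2,3} | out {0,1,2,3} | ==
  [6] u=1 | in {1,2} | out {0,1,2,3} | ==
  [7] u=2 | in {0,1,2,3} | out {0,1,2,3} | ==

Converged values:
  [0] {0,1,2,3}
  [1] {0,1,2,3}
  [2] {0,1,2,3}
  [3] {1,2}

no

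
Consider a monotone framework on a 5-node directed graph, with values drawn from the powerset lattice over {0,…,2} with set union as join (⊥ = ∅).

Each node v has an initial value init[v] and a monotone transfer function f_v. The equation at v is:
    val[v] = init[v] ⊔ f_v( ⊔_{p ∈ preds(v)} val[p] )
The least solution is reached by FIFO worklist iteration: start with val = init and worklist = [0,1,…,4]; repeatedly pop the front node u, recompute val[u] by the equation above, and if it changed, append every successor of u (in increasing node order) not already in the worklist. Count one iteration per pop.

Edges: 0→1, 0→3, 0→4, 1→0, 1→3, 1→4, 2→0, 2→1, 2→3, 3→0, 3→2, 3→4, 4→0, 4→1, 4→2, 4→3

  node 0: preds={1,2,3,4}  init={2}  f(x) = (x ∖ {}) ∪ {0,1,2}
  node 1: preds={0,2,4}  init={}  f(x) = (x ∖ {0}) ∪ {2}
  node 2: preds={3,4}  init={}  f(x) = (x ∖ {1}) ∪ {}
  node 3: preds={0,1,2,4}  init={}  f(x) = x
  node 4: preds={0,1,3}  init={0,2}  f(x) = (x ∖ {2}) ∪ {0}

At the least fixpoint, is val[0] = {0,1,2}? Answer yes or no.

yes

Iteration log — 9 steps:
  step 1. node 0  ⊔preds={0,2}  new={0,1,2}  old={2}  +wl: 
  step 2. node 1  ⊔preds={0,1,2}  new={1,2}  old={}  +wl: 0
  step 3. node 2  ⊔preds={0,2}  new={0,2}  old={}  +wl: 1
  step 4. node 3  ⊔preds={0,1,2}  new={0,1,2}  old={}  +wl: 2
  step 5. node 4  ⊔preds={0,1,2}  new={0,1,2}  old={0,2}  +wl: 3
  step 6. node 0  ⊔preds={0,1,2}  new={0,1,2}  stable
  step 7. node 1  ⊔preds={0,1,2}  new={1,2}  stable
  step 8. node 2  ⊔preds={0,1,2}  new={0,2}  stable
  step 9. node 3  ⊔preds={0,1,2}  new={0,1,2}  stable

Least fixpoint reached:
  node 0: {0,1,2}
  node 1: {1,2}
  node 2: {0,2}
  node 3: {0,1,2}
  node 4: {0,1,2}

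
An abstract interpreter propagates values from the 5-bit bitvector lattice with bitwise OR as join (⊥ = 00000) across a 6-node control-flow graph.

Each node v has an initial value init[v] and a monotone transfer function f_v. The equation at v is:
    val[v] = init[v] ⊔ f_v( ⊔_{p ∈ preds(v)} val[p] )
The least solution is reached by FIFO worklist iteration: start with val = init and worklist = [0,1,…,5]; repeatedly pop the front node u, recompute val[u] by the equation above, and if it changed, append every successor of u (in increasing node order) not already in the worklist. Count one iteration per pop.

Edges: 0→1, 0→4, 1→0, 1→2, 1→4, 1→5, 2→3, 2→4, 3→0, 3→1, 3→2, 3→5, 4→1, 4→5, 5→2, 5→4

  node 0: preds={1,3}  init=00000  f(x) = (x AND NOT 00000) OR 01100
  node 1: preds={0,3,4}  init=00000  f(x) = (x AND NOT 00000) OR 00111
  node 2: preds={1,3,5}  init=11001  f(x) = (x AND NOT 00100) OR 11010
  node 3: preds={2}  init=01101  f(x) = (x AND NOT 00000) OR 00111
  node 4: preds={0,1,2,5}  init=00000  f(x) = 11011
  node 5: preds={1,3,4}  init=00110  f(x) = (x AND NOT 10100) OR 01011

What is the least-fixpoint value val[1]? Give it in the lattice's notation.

Iteration log — 12 steps:
  step 1. node 0  ⊔preds=01101  new=01101  old=00000  +wl: 
  step 2. node 1  ⊔preds=01101  new=01111  old=00000  +wl: 0
  step 3. node 2  ⊔preds=01111  new=11011  old=11001  +wl: 
  step 4. node 3  ⊔preds=11011  new=11111  old=01101  +wl: 1,2
  step 5. node 4  ⊔preds=11111  new=11011  old=00000  +wl: 
  step 6. node 5  ⊔preds=11111  new=01111  old=00110  +wl: 4
  step 7. node 0  ⊔preds=11111  new=11111  old=01101  +wl: 
  step 8. node 1  ⊔preds=11111  new=11111  old=01111  +wl: 0,5
  step 9. node 2  ⊔preds=11111  new=11011  stable
  step 10. node 4  ⊔preds=11111  new=11011  stable
  step 11. node 0  ⊔preds=11111  new=11111  stable
  step 12. node 5  ⊔preds=11111  new=01111  stable

Least fixpoint reached:
  node 0: 11111
  node 1: 11111
  node 2: 11011
  node 3: 11111
  node 4: 11011
  node 5: 01111

11111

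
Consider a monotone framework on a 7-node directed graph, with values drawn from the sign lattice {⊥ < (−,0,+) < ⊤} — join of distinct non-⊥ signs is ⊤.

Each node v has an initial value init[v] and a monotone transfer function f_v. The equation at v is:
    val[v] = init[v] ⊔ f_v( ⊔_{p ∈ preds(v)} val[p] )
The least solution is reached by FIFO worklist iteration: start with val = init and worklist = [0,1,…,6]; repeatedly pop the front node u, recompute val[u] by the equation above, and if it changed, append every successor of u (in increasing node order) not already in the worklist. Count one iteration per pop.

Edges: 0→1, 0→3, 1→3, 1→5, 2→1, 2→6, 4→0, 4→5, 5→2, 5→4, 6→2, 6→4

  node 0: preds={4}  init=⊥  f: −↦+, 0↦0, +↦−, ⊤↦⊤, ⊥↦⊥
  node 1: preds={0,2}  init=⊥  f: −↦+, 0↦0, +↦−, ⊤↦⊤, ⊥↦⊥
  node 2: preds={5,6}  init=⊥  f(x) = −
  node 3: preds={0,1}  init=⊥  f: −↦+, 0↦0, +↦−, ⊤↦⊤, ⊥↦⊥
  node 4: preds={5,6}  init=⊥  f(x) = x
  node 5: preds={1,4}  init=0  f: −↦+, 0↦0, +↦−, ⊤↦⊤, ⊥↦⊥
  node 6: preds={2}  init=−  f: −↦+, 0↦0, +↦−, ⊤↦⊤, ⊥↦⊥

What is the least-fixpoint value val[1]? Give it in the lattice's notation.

Worklist (16 pops):
  #1 pop 0: in=⊥ → ⊥ (no change)
  #2 pop 1: in=⊥ → ⊥ (no change)
  #3 pop 2: in=⊤ → − (was ⊥); enqueue [1]
  #4 pop 3: in=⊥ → ⊥ (no change)
  #5 pop 4: in=⊤ → ⊤ (was ⊥); enqueue [0]
  #6 pop 5: in=⊤ → ⊤ (was 0); enqueue [2,4]
  #7 pop 6: in=− → ⊤ (was −); enqueue []
  #8 pop 1: in=− → + (was ⊥); enqueue [3,5]
  #9 pop 0: in=⊤ → ⊤ (was ⊥); enqueue [1]
  #10 pop 2: in=⊤ → − (no change)
  #11 pop 4: in=⊤ → ⊤ (no change)
  #12 pop 3: in=⊤ → ⊤ (was ⊥); enqueue []
  #13 pop 5: in=⊤ → ⊤ (no change)
  #14 pop 1: in=⊤ → ⊤ (was +); enqueue [3,5]
  #15 pop 3: in=⊤ → ⊤ (no change)
  #16 pop 5: in=⊤ → ⊤ (no change)

Fixpoint:
  val[0] = ⊤
  val[1] = ⊤
  val[2] = −
  val[3] = ⊤
  val[4] = ⊤
  val[5] = ⊤
  val[6] = ⊤

⊤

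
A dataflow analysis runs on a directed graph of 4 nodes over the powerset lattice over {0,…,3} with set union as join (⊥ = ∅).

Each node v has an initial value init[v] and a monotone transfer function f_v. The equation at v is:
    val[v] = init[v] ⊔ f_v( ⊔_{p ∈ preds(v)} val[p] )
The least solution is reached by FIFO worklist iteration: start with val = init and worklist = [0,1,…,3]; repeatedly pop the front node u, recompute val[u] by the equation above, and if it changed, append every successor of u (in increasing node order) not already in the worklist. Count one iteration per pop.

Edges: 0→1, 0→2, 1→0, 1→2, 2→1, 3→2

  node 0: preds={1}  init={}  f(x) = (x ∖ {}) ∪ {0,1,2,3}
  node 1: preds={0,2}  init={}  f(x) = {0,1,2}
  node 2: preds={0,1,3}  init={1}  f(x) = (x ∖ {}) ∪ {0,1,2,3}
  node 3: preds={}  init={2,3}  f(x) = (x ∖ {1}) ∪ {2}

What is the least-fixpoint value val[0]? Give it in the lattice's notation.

Trace (6 dequeues):
  [1] u=0 | in {} | out {0,1,2,3} | prev {} | push {}
  [2] u=1 | in {0,1,2,3} | out {0,1,2} | prev {} | push {0}
  [3] u=2 | in {0,1,2,3} | out {0,1,2,3} | prev {1} | push {1}
  [4] u=3 | in {} | out {2,3} | ==
  [5] u=0 | in {0,1,2} | out {0,1,2,3} | ==
  [6] u=1 | in {0,1,2,3} | out {0,1,2} | ==

Converged values:
  [0] {0,1,2,3}
  [1] {0,1,2}
  [2] {0,1,2,3}
  [3] {2,3}

{0,1,2,3}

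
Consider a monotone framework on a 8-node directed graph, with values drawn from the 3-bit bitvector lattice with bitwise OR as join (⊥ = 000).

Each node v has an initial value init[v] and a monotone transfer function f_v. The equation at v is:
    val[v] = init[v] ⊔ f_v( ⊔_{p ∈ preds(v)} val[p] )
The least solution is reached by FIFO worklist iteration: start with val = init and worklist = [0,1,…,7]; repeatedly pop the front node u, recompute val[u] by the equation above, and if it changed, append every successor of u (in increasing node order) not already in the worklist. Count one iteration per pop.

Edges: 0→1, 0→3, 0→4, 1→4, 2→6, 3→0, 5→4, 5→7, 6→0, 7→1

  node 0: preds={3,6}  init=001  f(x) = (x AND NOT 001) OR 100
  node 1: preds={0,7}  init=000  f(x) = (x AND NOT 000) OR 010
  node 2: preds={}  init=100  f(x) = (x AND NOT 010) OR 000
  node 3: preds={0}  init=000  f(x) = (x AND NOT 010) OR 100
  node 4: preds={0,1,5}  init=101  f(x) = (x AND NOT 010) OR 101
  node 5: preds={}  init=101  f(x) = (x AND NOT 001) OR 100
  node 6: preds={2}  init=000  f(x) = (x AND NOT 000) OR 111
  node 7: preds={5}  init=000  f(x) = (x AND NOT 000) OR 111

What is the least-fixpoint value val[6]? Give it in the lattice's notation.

111

Trace (12 dequeues):
  [1] u=0 | in 000 | out 101 | prev 001 | push {}
  [2] u=1 | in 101 | out 111 | prev 000 | push {}
  [3] u=2 | in 000 | out 100 | ==
  [4] u=3 | in 101 | out 101 | prev 000 | push {0}
  [5] u=4 | in 111 | out 101 | ==
  [6] u=5 | in 000 | out 101 | ==
  [7] u=6 | in 100 | out 111 | prev 000 | push {}
  [8] u=7 | in 101 | out 111 | prev 000 | push {1}
  [9] u=0 | in 111 | out 111 | prev 101 | push {3,4}
  [10] u=1 | in 111 | out 111 | ==
  [11] u=3 | in 111 | out 101 | ==
  [12] u=4 | in 111 | out 101 | ==

Converged values:
  [0] 111
  [1] 111
  [2] 100
  [3] 101
  [4] 101
  [5] 101
  [6] 111
  [7] 111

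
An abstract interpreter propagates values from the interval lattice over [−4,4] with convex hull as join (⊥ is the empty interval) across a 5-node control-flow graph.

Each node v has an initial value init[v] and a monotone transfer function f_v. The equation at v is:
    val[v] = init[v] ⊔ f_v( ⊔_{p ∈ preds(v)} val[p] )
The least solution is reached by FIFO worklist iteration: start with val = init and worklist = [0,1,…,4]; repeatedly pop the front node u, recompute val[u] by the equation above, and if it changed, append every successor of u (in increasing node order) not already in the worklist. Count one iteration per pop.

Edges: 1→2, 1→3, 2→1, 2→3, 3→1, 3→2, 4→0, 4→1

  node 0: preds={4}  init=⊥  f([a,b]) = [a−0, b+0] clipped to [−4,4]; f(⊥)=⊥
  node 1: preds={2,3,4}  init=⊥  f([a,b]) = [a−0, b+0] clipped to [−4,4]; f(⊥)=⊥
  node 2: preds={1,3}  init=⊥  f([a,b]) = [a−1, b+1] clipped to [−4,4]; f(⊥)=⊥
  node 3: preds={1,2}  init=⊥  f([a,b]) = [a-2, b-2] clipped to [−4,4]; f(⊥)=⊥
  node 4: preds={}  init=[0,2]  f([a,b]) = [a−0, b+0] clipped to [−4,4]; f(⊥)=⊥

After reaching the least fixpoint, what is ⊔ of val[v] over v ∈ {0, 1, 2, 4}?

[-4,4]

Iteration log — 11 steps:
  step 1. node 0  ⊔preds=[0,2]  new=[0,2]  old=⊥  +wl: 
  step 2. node 1  ⊔preds=[0,2]  new=[0,2]  old=⊥  +wl: 
  step 3. node 2  ⊔preds=[0,2]  new=[-1,3]  old=⊥  +wl: 1
  step 4. node 3  ⊔preds=[-1,3]  new=[-3,1]  old=⊥  +wl: 2
  step 5. node 4  ⊔preds=⊥  new=[0,2]  stable
  step 6. node 1  ⊔preds=[-3,3]  new=[-3,3]  old=[0,2]  +wl: 3
  step 7. node 2  ⊔preds=[-3,3]  new=[-4,4]  old=[-1,3]  +wl: 1
  step 8. node 3  ⊔preds=[-4,4]  new=[-4,2]  old=[-3,1]  +wl: 2
  step 9. node 1  ⊔preds=[-4,4]  new=[-4,4]  old=[-3,3]  +wl: 3
  step 10. node 2  ⊔preds=[-4,4]  new=[-4,4]  stable
  step 11. node 3  ⊔preds=[-4,4]  new=[-4,2]  stable

Least fixpoint reached:
  node 0: [0,2]
  node 1: [-4,4]
  node 2: [-4,4]
  node 3: [-4,2]
  node 4: [0,2]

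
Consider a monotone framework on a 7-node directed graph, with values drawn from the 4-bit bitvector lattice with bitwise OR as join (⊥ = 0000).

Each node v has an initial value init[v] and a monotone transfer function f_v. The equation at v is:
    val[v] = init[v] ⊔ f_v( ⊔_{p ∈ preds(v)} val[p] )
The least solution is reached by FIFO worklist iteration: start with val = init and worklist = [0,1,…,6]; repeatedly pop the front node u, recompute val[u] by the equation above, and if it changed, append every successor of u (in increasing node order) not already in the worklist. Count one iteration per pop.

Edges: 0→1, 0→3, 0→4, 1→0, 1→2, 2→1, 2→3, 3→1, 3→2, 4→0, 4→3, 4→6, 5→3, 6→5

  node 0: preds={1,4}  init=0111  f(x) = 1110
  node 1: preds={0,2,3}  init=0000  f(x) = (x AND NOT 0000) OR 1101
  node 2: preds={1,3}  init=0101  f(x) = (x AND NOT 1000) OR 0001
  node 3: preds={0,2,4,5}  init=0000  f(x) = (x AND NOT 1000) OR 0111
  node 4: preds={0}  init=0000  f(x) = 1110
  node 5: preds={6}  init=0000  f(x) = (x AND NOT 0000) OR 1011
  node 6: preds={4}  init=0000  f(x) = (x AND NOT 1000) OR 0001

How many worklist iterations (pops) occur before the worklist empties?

Trace (13 dequeues):
  [1] u=0 | in 0000 | out 1111 | prev 0111 | push {}
  [2] u=1 | in 1111 | out 1111 | prev 0000 | push {0}
  [3] u=2 | in 1111 | out 0111 | prev 0101 | push {1}
  [4] u=3 | in 1111 | out 0111 | prev 0000 | push {2}
  [5] u=4 | in 1111 | out 1110 | prev 0000 | push {3}
  [6] u=5 | in 0000 | out 1011 | prev 0000 | push {}
  [7] u=6 | in 1110 | out 0111 | prev 0000 | push {5}
  [8] u=0 | in 1111 | out 1111 | ==
  [9] u=1 | in 1111 | out 1111 | ==
  [10] u=2 | in 1111 | out 0111 | ==
  [11] u=3 | in 1111 | out 0111 | ==
  [12] u=5 | in 0111 | out 1111 | prev 1011 | push {3}
  [13] u=3 | in 1111 | out 0111 | ==

Converged values:
  [0] 1111
  [1] 1111
  [2] 0111
  [3] 0111
  [4] 1110
  [5] 1111
  [6] 0111

13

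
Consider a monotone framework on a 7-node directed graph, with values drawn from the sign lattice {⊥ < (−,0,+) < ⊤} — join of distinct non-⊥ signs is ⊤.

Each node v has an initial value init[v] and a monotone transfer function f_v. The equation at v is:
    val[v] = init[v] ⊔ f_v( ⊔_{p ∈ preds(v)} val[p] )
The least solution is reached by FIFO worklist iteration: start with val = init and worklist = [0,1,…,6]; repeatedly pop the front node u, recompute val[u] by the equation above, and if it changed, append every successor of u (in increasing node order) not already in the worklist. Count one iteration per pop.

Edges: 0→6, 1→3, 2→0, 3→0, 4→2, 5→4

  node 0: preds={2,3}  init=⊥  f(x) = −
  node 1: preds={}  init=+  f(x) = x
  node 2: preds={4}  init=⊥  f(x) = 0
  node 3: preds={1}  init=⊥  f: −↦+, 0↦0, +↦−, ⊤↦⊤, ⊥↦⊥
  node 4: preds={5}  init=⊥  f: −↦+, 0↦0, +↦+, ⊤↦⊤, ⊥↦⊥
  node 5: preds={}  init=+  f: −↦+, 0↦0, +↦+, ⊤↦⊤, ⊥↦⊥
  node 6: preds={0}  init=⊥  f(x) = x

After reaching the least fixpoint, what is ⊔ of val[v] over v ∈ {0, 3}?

Iteration log — 9 steps:
  step 1. node 0  ⊔preds=⊥  new=−  old=⊥  +wl: 
  step 2. node 1  ⊔preds=⊥  new=+  stable
  step 3. node 2  ⊔preds=⊥  new=0  old=⊥  +wl: 0
  step 4. node 3  ⊔preds=+  new=−  old=⊥  +wl: 
  step 5. node 4  ⊔preds=+  new=+  old=⊥  +wl: 2
  step 6. node 5  ⊔preds=⊥  new=+  stable
  step 7. node 6  ⊔preds=−  new=−  old=⊥  +wl: 
  step 8. node 0  ⊔preds=⊤  new=−  stable
  step 9. node 2  ⊔preds=+  new=0  stable

Least fixpoint reached:
  node 0: −
  node 1: +
  node 2: 0
  node 3: −
  node 4: +
  node 5: +
  node 6: −

−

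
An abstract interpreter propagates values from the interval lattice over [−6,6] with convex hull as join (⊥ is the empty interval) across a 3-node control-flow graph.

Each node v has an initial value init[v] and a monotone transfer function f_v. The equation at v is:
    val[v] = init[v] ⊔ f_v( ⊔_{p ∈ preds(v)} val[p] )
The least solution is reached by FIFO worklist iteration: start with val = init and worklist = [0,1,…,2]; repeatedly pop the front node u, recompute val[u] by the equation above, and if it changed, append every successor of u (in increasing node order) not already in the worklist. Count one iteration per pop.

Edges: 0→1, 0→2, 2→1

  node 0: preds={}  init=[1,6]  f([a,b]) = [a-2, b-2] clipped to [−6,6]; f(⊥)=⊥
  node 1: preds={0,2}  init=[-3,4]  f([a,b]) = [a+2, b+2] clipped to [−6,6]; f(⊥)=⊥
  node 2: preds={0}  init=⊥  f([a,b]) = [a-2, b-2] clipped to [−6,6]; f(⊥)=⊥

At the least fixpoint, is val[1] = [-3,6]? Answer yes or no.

yes

Trace (4 dequeues):
  [1] u=0 | in ⊥ | out [1,6] | ==
  [2] u=1 | in [1,6] | out [-3,6] | prev [-3,4] | push {}
  [3] u=2 | in [1,6] | out [-1,4] | prev ⊥ | push {1}
  [4] u=1 | in [-1,6] | out [-3,6] | ==

Converged values:
  [0] [1,6]
  [1] [-3,6]
  [2] [-1,4]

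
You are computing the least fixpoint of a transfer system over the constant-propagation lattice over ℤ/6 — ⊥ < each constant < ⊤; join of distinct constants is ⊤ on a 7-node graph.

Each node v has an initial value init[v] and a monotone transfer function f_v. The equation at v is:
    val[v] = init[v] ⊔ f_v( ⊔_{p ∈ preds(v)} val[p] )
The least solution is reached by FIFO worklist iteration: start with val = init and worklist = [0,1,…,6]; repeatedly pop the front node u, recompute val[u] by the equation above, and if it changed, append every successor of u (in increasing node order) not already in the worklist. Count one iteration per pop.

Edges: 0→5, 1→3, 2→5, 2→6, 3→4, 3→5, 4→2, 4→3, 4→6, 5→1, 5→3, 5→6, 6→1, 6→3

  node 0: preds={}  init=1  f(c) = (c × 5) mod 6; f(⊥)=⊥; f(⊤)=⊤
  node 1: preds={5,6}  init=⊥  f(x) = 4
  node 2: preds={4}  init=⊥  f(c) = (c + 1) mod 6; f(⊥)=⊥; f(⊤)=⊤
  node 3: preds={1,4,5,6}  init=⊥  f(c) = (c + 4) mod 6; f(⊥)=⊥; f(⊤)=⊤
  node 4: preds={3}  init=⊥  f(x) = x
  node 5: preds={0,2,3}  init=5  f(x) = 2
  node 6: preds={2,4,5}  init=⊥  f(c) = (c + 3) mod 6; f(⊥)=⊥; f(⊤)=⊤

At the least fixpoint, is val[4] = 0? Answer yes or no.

Worklist (12 pops):
  #1 pop 0: in=⊥ → 1 (no change)
  #2 pop 1: in=5 → 4 (was ⊥); enqueue []
  #3 pop 2: in=⊥ → ⊥ (no change)
  #4 pop 3: in=⊤ → ⊤ (was ⊥); enqueue []
  #5 pop 4: in=⊤ → ⊤ (was ⊥); enqueue [2,3]
  #6 pop 5: in=⊤ → ⊤ (was 5); enqueue [1]
  #7 pop 6: in=⊤ → ⊤ (was ⊥); enqueue []
  #8 pop 2: in=⊤ → ⊤ (was ⊥); enqueue [5,6]
  #9 pop 3: in=⊤ → ⊤ (no change)
  #10 pop 1: in=⊤ → 4 (no change)
  #11 pop 5: in=⊤ → ⊤ (no change)
  #12 pop 6: in=⊤ → ⊤ (no change)

Fixpoint:
  val[0] = 1
  val[1] = 4
  val[2] = ⊤
  val[3] = ⊤
  val[4] = ⊤
  val[5] = ⊤
  val[6] = ⊤

no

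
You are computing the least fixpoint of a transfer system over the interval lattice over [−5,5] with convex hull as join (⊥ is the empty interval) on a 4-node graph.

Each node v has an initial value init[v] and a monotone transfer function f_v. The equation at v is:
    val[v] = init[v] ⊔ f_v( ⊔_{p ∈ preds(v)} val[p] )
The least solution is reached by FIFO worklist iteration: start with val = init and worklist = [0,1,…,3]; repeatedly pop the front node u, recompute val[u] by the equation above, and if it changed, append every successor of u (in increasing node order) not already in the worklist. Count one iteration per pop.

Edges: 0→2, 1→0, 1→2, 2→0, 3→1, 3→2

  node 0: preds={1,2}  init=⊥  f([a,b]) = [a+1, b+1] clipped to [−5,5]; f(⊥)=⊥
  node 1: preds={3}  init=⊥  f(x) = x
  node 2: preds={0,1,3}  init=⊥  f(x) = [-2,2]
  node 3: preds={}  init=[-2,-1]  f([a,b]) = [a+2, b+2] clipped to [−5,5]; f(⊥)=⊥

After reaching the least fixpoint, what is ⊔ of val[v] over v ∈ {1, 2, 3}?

Worklist (6 pops):
  #1 pop 0: in=⊥ → ⊥ (no change)
  #2 pop 1: in=[-2,-1] → [-2,-1] (was ⊥); enqueue [0]
  #3 pop 2: in=[-2,-1] → [-2,2] (was ⊥); enqueue []
  #4 pop 3: in=⊥ → [-2,-1] (no change)
  #5 pop 0: in=[-2,2] → [-1,3] (was ⊥); enqueue [2]
  #6 pop 2: in=[-2,3] → [-2,2] (no change)

Fixpoint:
  val[0] = [-1,3]
  val[1] = [-2,-1]
  val[2] = [-2,2]
  val[3] = [-2,-1]

[-2,2]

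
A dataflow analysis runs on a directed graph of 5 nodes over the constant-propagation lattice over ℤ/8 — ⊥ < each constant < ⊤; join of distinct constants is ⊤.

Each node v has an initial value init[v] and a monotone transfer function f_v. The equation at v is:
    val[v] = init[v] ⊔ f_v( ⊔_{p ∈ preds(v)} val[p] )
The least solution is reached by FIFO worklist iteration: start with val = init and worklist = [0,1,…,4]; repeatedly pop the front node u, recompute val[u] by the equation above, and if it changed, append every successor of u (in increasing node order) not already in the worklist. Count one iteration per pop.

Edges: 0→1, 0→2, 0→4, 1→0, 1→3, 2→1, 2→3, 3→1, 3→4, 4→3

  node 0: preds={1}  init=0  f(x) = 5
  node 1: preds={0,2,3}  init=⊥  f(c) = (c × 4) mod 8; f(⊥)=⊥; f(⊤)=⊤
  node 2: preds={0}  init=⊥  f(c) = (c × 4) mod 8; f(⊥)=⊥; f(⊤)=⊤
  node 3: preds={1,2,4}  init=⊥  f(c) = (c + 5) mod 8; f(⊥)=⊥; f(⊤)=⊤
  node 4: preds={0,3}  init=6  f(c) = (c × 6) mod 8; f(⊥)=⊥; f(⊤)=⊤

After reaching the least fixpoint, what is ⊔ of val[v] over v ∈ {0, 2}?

⊤

Trace (8 dequeues):
  [1] u=0 | in ⊥ | out ⊤ | prev 0 | push {}
  [2] u=1 | in ⊤ | out ⊤ | prev ⊥ | push {0}
  [3] u=2 | in ⊤ | out ⊤ | prev ⊥ | push {1}
  [4] u=3 | in ⊤ | out ⊤ | prev ⊥ | push {}
  [5] u=4 | in ⊤ | out ⊤ | prev 6 | push {3}
  [6] u=0 | in ⊤ | out ⊤ | ==
  [7] u=1 | in ⊤ | out ⊤ | ==
  [8] u=3 | in ⊤ | out ⊤ | ==

Converged values:
  [0] ⊤
  [1] ⊤
  [2] ⊤
  [3] ⊤
  [4] ⊤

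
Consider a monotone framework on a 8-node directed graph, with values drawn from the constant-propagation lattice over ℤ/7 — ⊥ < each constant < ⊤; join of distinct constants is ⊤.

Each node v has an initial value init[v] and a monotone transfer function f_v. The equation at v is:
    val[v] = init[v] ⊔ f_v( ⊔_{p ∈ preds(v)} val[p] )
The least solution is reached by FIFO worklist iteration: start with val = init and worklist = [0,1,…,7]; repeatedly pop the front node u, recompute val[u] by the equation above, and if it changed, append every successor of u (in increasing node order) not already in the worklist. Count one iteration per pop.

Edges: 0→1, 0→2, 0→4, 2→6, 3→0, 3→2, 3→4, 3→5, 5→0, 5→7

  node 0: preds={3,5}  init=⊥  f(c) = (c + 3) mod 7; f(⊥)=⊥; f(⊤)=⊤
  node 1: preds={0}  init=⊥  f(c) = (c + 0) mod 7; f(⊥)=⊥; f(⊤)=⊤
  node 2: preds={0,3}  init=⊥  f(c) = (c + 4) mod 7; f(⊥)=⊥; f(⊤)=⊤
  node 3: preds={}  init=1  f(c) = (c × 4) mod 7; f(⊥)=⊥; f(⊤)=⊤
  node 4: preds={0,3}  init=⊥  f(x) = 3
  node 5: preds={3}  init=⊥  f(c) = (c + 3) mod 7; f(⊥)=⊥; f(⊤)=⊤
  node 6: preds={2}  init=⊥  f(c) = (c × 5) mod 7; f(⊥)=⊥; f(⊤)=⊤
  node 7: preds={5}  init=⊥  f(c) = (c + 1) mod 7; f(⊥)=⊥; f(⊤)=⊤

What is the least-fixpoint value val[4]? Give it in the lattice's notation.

3

Trace (12 dequeues):
  [1] u=0 | in 1 | out 4 | prev ⊥ | push {}
  [2] u=1 | in 4 | out 4 | prev ⊥ | push {}
  [3] u=2 | in ⊤ | out ⊤ | prev ⊥ | push {}
  [4] u=3 | in ⊥ | out 1 | ==
  [5] u=4 | in ⊤ | out 3 | prev ⊥ | push {}
  [6] u=5 | in 1 | out 4 | prev ⊥ | push {0}
  [7] u=6 | in ⊤ | out ⊤ | prev ⊥ | push {}
  [8] u=7 | in 4 | out 5 | prev ⊥ | push {}
  [9] u=0 | in ⊤ | out ⊤ | prev 4 | push {1,2,4}
  [10] u=1 | in ⊤ | out ⊤ | prev 4 | push {}
  [11] u=2 | in ⊤ | out ⊤ | ==
  [12] u=4 | in ⊤ | out 3 | ==

Converged values:
  [0] ⊤
  [1] ⊤
  [2] ⊤
  [3] 1
  [4] 3
  [5] 4
  [6] ⊤
  [7] 5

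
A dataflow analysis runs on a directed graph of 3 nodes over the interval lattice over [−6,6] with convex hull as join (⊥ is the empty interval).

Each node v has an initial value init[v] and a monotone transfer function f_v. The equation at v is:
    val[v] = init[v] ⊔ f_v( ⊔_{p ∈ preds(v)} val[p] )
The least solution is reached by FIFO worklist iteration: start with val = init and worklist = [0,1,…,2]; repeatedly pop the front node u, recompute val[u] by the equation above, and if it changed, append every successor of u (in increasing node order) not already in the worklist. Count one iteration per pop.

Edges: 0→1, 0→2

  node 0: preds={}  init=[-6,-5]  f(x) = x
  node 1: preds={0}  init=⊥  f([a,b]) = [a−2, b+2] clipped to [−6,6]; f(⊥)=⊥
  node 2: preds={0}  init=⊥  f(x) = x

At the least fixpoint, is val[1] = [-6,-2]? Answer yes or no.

Iteration log — 3 steps:
  step 1. node 0  ⊔preds=⊥  new=[-6,-5]  stable
  step 2. node 1  ⊔preds=[-6,-5]  new=[-6,-3]  old=⊥  +wl: 
  step 3. node 2  ⊔preds=[-6,-5]  new=[-6,-5]  old=⊥  +wl: 

Least fixpoint reached:
  node 0: [-6,-5]
  node 1: [-6,-3]
  node 2: [-6,-5]

no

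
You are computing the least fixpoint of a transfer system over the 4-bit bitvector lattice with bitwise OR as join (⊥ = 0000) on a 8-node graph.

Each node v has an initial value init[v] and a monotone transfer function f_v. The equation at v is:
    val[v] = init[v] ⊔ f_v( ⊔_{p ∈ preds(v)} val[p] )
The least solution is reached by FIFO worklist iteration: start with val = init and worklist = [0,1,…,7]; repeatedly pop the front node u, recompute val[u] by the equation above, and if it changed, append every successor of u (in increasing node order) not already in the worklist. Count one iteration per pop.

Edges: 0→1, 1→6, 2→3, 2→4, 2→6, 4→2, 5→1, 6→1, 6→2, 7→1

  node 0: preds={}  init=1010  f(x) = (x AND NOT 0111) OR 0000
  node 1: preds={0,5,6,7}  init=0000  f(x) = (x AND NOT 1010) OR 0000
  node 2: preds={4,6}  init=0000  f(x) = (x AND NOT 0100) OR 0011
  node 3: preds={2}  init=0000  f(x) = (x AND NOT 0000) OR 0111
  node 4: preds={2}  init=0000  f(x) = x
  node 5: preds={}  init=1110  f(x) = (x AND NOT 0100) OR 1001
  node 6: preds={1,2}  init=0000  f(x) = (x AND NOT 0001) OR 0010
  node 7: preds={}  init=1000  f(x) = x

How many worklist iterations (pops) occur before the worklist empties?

Worklist (11 pops):
  #1 pop 0: in=0000 → 1010 (no change)
  #2 pop 1: in=1110 → 0100 (was 0000); enqueue []
  #3 pop 2: in=0000 → 0011 (was 0000); enqueue []
  #4 pop 3: in=0011 → 0111 (was 0000); enqueue []
  #5 pop 4: in=0011 → 0011 (was 0000); enqueue [2]
  #6 pop 5: in=0000 → 1111 (was 1110); enqueue [1]
  #7 pop 6: in=0111 → 0110 (was 0000); enqueue []
  #8 pop 7: in=0000 → 1000 (no change)
  #9 pop 2: in=0111 → 0011 (no change)
  #10 pop 1: in=1111 → 0101 (was 0100); enqueue [6]
  #11 pop 6: in=0111 → 0110 (no change)

Fixpoint:
  val[0] = 1010
  val[1] = 0101
  val[2] = 0011
  val[3] = 0111
  val[4] = 0011
  val[5] = 1111
  val[6] = 0110
  val[7] = 1000

11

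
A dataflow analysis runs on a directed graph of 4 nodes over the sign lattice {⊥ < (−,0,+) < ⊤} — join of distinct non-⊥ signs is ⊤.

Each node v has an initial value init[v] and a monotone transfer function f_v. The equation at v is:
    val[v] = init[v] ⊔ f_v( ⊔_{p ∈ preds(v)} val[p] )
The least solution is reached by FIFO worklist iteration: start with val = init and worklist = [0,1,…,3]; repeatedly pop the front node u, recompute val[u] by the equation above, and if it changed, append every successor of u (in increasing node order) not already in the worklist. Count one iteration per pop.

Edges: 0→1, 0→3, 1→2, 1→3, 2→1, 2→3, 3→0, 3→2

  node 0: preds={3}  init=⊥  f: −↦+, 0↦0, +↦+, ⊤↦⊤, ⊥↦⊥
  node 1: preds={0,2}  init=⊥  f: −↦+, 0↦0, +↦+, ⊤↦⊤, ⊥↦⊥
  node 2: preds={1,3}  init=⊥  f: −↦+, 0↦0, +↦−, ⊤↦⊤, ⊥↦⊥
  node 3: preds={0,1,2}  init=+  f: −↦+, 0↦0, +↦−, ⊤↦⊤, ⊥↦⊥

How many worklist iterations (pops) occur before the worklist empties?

Iteration log — 9 steps:
  step 1. node 0  ⊔preds=+  new=+  old=⊥  +wl: 
  step 2. node 1  ⊔preds=+  new=+  old=⊥  +wl: 
  step 3. node 2  ⊔preds=+  new=−  old=⊥  +wl: 1
  step 4. node 3  ⊔preds=⊤  new=⊤  old=+  +wl: 0,2
  step 5. node 1  ⊔preds=⊤  new=⊤  old=+  +wl: 3
  step 6. node 0  ⊔preds=⊤  new=⊤  old=+  +wl: 1
  step 7. node 2  ⊔preds=⊤  new=⊤  old=−  +wl: 
  step 8. node 3  ⊔preds=⊤  new=⊤  stable
  step 9. node 1  ⊔preds=⊤  new=⊤  stable

Least fixpoint reached:
  node 0: ⊤
  node 1: ⊤
  node 2: ⊤
  node 3: ⊤

9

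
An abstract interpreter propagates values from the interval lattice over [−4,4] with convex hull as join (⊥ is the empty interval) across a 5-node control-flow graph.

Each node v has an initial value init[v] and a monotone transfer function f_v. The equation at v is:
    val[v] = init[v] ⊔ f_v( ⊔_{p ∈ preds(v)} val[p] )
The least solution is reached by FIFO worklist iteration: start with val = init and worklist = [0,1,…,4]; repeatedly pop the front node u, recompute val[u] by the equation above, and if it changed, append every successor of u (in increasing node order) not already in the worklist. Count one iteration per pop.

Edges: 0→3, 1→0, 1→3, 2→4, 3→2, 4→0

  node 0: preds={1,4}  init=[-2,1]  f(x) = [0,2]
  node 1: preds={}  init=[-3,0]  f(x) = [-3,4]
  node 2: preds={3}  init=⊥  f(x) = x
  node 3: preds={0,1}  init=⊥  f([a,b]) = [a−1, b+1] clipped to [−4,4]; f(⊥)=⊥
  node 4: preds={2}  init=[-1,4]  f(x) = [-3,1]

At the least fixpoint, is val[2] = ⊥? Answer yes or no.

no

Worklist (8 pops):
  #1 pop 0: in=[-3,4] → [-2,2] (was [-2,1]); enqueue []
  #2 pop 1: in=⊥ → [-3,4] (was [-3,0]); enqueue [0]
  #3 pop 2: in=⊥ → ⊥ (no change)
  #4 pop 3: in=[-3,4] → [-4,4] (was ⊥); enqueue [2]
  #5 pop 4: in=⊥ → [-3,4] (was [-1,4]); enqueue []
  #6 pop 0: in=[-3,4] → [-2,2] (no change)
  #7 pop 2: in=[-4,4] → [-4,4] (was ⊥); enqueue [4]
  #8 pop 4: in=[-4,4] → [-3,4] (no change)

Fixpoint:
  val[0] = [-2,2]
  val[1] = [-3,4]
  val[2] = [-4,4]
  val[3] = [-4,4]
  val[4] = [-3,4]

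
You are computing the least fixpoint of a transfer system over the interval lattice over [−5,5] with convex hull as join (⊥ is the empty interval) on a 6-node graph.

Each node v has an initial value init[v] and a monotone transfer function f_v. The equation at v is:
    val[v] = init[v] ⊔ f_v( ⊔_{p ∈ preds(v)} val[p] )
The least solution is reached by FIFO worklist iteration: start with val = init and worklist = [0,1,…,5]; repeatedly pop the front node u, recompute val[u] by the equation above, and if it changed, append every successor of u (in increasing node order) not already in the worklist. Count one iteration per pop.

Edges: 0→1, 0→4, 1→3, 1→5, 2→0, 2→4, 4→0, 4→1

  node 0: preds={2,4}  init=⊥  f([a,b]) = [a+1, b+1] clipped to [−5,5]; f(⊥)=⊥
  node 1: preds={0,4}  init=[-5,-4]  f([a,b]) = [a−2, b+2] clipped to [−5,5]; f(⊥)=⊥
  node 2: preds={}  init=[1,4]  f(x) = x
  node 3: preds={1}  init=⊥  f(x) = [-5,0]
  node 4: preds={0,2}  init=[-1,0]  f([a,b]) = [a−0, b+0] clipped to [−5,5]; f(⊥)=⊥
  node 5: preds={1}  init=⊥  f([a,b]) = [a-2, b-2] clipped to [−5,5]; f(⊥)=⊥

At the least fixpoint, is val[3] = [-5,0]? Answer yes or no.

Worklist (8 pops):
  #1 pop 0: in=[-1,4] → [0,5] (was ⊥); enqueue []
  #2 pop 1: in=[-1,5] → [-5,5] (was [-5,-4]); enqueue []
  #3 pop 2: in=⊥ → [1,4] (no change)
  #4 pop 3: in=[-5,5] → [-5,0] (was ⊥); enqueue []
  #5 pop 4: in=[0,5] → [-1,5] (was [-1,0]); enqueue [0,1]
  #6 pop 5: in=[-5,5] → [-5,3] (was ⊥); enqueue []
  #7 pop 0: in=[-1,5] → [0,5] (no change)
  #8 pop 1: in=[-1,5] → [-5,5] (no change)

Fixpoint:
  val[0] = [0,5]
  val[1] = [-5,5]
  val[2] = [1,4]
  val[3] = [-5,0]
  val[4] = [-1,5]
  val[5] = [-5,3]

yes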